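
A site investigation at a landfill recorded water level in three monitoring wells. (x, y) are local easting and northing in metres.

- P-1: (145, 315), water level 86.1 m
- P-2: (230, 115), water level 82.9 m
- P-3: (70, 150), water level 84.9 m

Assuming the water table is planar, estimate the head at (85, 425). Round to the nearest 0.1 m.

Differences from P-1: to P-2 (Δx, Δy, Δh) = (85, -200, -3.2); to P-3 = (-75, -165, -1.2).
Solve a·Δx + b·Δy = Δh: det = 85·(-165) − (-75)·(-200) = -29025.
∂h/∂x = [(-3.2)·(-165) − (-1.2)·(-200)] / -29025 = -0.009922
∂h/∂y = [85·(-1.2) − (-75)·(-3.2)] / -29025 = +0.01178
h(85, 425) = 86.1 + (-0.009922)·(-60) + (+0.01178)·(110) = 86.1 +0.595 +1.296 = 87.991 m.

88.0 m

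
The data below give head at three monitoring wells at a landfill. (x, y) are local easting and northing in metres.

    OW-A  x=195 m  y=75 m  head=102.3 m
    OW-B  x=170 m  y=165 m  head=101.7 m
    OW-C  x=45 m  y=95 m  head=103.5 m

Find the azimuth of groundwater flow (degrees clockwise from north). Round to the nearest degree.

045°

Taking OW-A as reference: OW-B−OW-A = (-25, 90, -0.6); OW-C−OW-A = (-150, 20, +1.2).
Determinant of the coordinate differences = (-25)·20 − (-150)·90 = 13000.
∂h/∂x = [(-0.6)·20 − (+1.2)·90] / 13000 = -0.009231
∂h/∂y = [(-25)·(+1.2) − (-150)·(-0.6)] / 13000 = -0.009231
Flow direction (−∇h) has components (+0.009231 E, +0.009231 N).
Azimuth = atan2(E, N) = atan2(+0.009231, +0.009231) = 45.0° ≈ 045°.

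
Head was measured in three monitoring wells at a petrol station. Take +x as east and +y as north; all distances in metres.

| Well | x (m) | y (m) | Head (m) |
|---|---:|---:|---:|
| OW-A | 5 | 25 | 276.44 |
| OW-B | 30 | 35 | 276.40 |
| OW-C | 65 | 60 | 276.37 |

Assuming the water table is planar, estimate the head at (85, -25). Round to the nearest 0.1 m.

Taking OW-A as reference: OW-B−OW-A = (25, 10, -0.04); OW-C−OW-A = (60, 35, -0.07).
Solve a·Δx + b·Δy = Δh: det = 25·35 − 60·10 = 275.
∂h/∂x = [(-0.04)·35 − (-0.07)·10] / 275 = -0.002545
∂h/∂y = [25·(-0.07) − 60·(-0.04)] / 275 = +0.002364
h(85, -25) = 276.44 + (-0.002545)·(80) + (+0.002364)·(-50) = 276.44 -0.204 -0.118 = 276.118 m.

276.1 m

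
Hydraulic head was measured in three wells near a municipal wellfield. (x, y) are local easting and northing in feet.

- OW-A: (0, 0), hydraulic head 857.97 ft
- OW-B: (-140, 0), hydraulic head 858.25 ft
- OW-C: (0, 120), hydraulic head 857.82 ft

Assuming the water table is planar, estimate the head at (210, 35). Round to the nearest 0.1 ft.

∂h/∂x = (858.25 − 857.97) / (-140 − 0) = -0.002000
∂h/∂y = (857.82 − 857.97) / (120 − 0) = -0.001250
h(210, 35) = 857.97 + (-0.002000)·(210) + (-0.001250)·(35) = 857.97 -0.420 -0.044 = 857.506 ft.

857.5 ft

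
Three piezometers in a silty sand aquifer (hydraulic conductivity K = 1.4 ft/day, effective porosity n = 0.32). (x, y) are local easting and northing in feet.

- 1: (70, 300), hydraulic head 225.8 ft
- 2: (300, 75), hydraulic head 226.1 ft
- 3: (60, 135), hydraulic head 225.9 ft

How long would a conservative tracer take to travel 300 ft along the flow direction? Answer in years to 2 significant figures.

200 years

With h = a·x + b·y + c and 1 as origin, the differences give:
  230·a + (-225)·b = +0.3
  (-10)·a + (-165)·b = +0.1
Eliminate b (×(-165) and ×(-225), subtract): -40200·a = -27.00 → a = ∂h/∂x = +0.0006716
Back-substitute: b = ∂h/∂y = -0.0006468.
|∇h| = √(0.0006716² + -0.0006468²) = 0.0009324
Seepage velocity v = K·i/n = 1.4 × 0.0009324 / 0.32 = 0.004079 ft/day.
t = 300 / 0.004079 = 7.355e+04 days = 201 years.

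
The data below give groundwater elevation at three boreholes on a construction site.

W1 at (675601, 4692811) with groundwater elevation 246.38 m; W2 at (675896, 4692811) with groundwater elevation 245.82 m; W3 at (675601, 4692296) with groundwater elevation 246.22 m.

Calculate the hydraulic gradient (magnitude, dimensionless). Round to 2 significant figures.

∂h/∂x = (245.82 − 246.38) / (675896 − 675601) = -0.001898
∂h/∂y = (246.22 − 246.38) / (4692296 − 4692811) = +0.0003107
|∇h| = √(-0.001898² + 0.0003107²) = 0.001923

0.0019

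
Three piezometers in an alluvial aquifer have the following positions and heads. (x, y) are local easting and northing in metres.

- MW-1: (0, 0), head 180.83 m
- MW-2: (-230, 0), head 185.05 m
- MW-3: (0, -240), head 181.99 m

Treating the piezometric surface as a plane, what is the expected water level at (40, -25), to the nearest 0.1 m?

180.2 m

∂h/∂x = (185.05 − 180.83) / (-230 − 0) = -0.01835
∂h/∂y = (181.99 − 180.83) / (-240 − 0) = -0.004833
h(40, -25) = 180.83 + (-0.01835)·(40) + (-0.004833)·(-25) = 180.83 -0.734 +0.121 = 180.217 m.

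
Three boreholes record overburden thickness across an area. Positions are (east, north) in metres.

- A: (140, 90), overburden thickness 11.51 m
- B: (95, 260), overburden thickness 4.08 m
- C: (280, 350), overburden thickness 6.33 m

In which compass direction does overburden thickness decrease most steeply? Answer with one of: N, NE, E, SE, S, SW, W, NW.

NW

Differences from A: to B (Δx, Δy, Δh) = (-45, 170, -7.43); to C = (140, 260, -5.18).
Solve a·Δx + b·Δy = Δd: det = (-45)·260 − 140·170 = -35500.
∂d/∂x = [(-7.43)·260 − (-5.18)·170] / -35500 = +0.02961
∂d/∂y = [(-45)·(-5.18) − 140·(-7.43)] / -35500 = -0.03587
Steepest decrease is along −∇f = (-0.02961 E, +0.03587 N) → northwest.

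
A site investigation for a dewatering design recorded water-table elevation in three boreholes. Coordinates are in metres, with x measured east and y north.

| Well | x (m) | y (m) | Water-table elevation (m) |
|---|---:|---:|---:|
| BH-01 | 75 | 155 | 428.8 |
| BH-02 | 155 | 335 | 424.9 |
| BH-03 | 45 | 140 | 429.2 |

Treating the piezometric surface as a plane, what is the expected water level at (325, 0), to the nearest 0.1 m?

Taking BH-01 as reference: BH-02−BH-01 = (80, 180, -3.9); BH-03−BH-01 = (-30, -15, +0.4).
Solve a·Δx + b·Δy = Δh: det = 80·(-15) − (-30)·180 = 4200.
∂h/∂x = [(-3.9)·(-15) − (+0.4)·180] / 4200 = -0.003214
∂h/∂y = [80·(+0.4) − (-30)·(-3.9)] / 4200 = -0.02024
h(325, 0) = 428.8 + (-0.003214)·(250) + (-0.02024)·(-155) = 428.8 -0.804 +3.137 = 431.133 m.

431.1 m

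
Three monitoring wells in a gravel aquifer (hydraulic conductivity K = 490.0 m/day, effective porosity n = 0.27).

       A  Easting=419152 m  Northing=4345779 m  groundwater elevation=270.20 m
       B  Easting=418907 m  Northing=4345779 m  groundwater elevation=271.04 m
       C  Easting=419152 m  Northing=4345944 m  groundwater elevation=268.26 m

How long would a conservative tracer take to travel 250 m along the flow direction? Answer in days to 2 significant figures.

∂h/∂x = (271.04 − 270.20) / (418907 − 419152) = -0.003429
∂h/∂y = (268.26 − 270.20) / (4345944 − 4345779) = -0.01176
|∇h| = √(-0.003429² + -0.01176²) = 0.01225
Seepage velocity v = K·i/n = 490.0 × 0.01225 / 0.27 = 22.23 m/day.
t = 250 / 22.23 = 11.25 days.

11 days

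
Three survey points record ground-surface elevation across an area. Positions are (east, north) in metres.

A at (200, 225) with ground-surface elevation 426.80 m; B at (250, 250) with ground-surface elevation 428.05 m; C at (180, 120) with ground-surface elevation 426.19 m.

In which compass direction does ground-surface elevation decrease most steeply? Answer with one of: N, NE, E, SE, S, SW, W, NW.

Differences from A: to B (Δx, Δy, Δh) = (50, 25, +1.25); to C = (-20, -105, -0.61).
Solve a·Δx + b·Δy = Δz: det = 50·(-105) − (-20)·25 = -4750.
∂z/∂x = [(+1.25)·(-105) − (-0.61)·25] / -4750 = +0.02442
∂z/∂y = [50·(-0.61) − (-20)·(+1.25)] / -4750 = +0.001158
Steepest decrease is along −∇f = (-0.02442 E, -0.001158 N) → west.

W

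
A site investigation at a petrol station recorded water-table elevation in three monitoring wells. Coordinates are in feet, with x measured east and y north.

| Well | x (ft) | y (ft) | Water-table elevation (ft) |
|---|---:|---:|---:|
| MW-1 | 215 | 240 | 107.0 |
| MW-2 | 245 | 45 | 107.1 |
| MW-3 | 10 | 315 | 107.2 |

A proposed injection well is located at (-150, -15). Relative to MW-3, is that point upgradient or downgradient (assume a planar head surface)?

upgradient

Three-point gradient (reference MW-1): Δ to MW-2 = (30, -195, +0.1), Δ to MW-3 = (-205, 75, +0.2).
∂h/∂x = -0.001233, ∂h/∂y = -0.0007025 (det = -37725).
Head at (-150, -15) = 107.0 + (-0.001233)·(-365) + (-0.0007025)·(-255) = 107.63 ft.
That is higher than the 107.2 ft at MW-3, so the point is upgradient.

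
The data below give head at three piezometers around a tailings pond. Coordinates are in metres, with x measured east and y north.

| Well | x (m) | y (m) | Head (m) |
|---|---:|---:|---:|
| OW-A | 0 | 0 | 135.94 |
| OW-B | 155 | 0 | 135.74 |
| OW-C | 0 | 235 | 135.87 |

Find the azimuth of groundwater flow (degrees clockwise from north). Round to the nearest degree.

077°

∂h/∂x = (135.74 − 135.94) / (155 − 0) = -0.001290
∂h/∂y = (135.87 − 135.94) / (235 − 0) = -0.0002979
Flow direction (−∇h) has components (+0.001290 E, +0.0002979 N).
Azimuth = atan2(E, N) = atan2(+0.001290, +0.0002979) = 77.0° ≈ 077°.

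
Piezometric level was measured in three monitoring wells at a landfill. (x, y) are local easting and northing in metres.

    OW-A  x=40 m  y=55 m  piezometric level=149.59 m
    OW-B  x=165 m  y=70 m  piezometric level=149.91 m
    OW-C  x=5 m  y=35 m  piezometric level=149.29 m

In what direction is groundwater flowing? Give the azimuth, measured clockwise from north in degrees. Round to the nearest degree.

With h = a·x + b·y + c and OW-A as origin, the differences give:
  125·a + 15·b = +0.32
  (-35)·a + (-20)·b = -0.30
Eliminate b (×(-20) and ×15, subtract): -1975·a = -1.900 → a = ∂h/∂x = +0.0009620
Back-substitute: b = ∂h/∂y = +0.01332.
Flow direction (−∇h) has components (-0.0009620 E, -0.01332 N).
Azimuth = atan2(E, N) = atan2(-0.0009620, -0.01332) = 184.1° ≈ 184°.

184°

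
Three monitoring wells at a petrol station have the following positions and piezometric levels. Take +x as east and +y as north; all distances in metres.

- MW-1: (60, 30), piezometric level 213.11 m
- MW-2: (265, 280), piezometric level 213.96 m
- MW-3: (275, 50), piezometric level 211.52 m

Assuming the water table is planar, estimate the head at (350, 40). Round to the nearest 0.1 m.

210.8 m

With h = a·x + b·y + c and MW-1 as origin, the differences give:
  205·a + 250·b = +0.85
  215·a + 20·b = -1.59
Eliminate b (×20 and ×250, subtract): -49650·a = 414.500 → a = ∂h/∂x = -0.008348
Back-substitute: b = ∂h/∂y = +0.01025.
h(350, 40) = 213.11 + (-0.008348)·(290) + (+0.01025)·(10) = 213.11 -2.421 +0.102 = 210.791 m.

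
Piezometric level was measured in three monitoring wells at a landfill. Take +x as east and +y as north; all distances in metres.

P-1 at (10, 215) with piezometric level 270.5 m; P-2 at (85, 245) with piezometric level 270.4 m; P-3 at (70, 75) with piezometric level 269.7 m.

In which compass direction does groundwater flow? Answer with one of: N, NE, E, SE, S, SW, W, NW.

Taking P-1 as reference: P-2−P-1 = (75, 30, -0.1); P-3−P-1 = (60, -140, -0.8).
Solve a·Δx + b·Δy = Δh: det = 75·(-140) − 60·30 = -12300.
∂h/∂x = [(-0.1)·(-140) − (-0.8)·30] / -12300 = -0.003089
∂h/∂y = [75·(-0.8) − 60·(-0.1)] / -12300 = +0.004390
Flow = −∇h = (+0.003089 east, -0.004390 north), which points southeast.

SE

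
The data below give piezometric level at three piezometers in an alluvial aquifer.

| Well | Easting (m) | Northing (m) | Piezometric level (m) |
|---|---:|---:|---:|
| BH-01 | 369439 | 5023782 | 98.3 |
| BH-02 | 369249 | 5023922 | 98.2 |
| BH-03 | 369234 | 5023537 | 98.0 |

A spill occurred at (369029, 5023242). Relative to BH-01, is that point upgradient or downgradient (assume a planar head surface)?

downgradient

With h = a·x + b·y + c and BH-01 as origin, the differences give:
  (-190)·a + 140·b = -0.1
  (-205)·a + (-245)·b = -0.3
Eliminate b (×(-245) and ×140, subtract): 75250·a = 66.50 → a = ∂h/∂x = +0.0008837
Back-substitute: b = ∂h/∂y = +0.0004850.
Head at (369029, 5023242) = 98.3 + (+0.0008837)·(-410) + (+0.0004850)·(-540) = 97.68 m.
That is lower than the 98.3 m at BH-01, so the point is downgradient.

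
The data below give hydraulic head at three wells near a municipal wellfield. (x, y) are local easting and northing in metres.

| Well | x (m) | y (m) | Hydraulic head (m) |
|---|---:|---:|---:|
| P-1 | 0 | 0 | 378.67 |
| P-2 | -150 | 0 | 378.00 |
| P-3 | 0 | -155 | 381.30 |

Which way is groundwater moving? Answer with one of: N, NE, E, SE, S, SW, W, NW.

N

∂h/∂x = (378.00 − 378.67) / (-150 − 0) = +0.004467
∂h/∂y = (381.30 − 378.67) / (-155 − 0) = -0.01697
Flow = −∇h = (-0.004467 east, +0.01697 north), which points north.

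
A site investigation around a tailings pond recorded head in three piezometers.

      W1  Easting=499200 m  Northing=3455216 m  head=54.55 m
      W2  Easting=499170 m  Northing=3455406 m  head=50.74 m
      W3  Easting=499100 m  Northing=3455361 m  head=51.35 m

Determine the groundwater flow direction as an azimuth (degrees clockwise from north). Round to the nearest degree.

349°

With h = a·x + b·y + c and W1 as origin, the differences give:
  (-30)·a + 190·b = -3.81
  (-100)·a + 145·b = -3.20
Eliminate b (×145 and ×190, subtract): 14650·a = 55.550 → a = ∂h/∂x = +0.003792
Back-substitute: b = ∂h/∂y = -0.01945.
Flow direction (−∇h) has components (-0.003792 E, +0.01945 N).
Azimuth = atan2(E, N) = atan2(-0.003792, +0.01945) = 349.0° ≈ 349°.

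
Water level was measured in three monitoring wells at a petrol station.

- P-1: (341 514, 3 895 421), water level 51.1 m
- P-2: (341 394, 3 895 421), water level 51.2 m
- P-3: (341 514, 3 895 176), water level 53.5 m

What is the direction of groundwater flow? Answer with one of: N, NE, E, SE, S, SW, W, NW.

∂h/∂x = (51.2 − 51.1) / (341394 − 341514) = -0.0008333
∂h/∂y = (53.5 − 51.1) / (3895176 − 3895421) = -0.009796
Flow = −∇h = (+0.0008333 east, +0.009796 north), which points north.

N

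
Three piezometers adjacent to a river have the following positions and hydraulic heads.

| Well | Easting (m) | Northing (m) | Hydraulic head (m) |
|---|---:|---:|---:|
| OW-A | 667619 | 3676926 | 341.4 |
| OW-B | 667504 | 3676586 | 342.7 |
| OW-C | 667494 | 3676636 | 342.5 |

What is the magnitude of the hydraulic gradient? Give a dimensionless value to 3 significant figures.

With h = a·x + b·y + c and OW-A as origin, the differences give:
  (-115)·a + (-340)·b = +1.3
  (-125)·a + (-290)·b = +1.1
Eliminate b (×(-290) and ×(-340), subtract): -9150·a = -3.00 → a = ∂h/∂x = +0.0003279
Back-substitute: b = ∂h/∂y = -0.003934.
|∇h| = √(0.0003279² + -0.003934²) = 0.003948

0.00395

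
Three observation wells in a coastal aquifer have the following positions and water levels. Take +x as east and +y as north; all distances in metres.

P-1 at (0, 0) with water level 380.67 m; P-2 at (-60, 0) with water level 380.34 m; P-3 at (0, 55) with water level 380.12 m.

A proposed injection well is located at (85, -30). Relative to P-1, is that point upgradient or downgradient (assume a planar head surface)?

upgradient

∂h/∂x = (380.34 − 380.67) / (-60 − 0) = +0.005500
∂h/∂y = (380.12 − 380.67) / (55 − 0) = -0.01000
Head at (85, -30) = 380.67 + (+0.005500)·(85) + (-0.01000)·(-30) = 381.44 m.
That is higher than the 380.67 m at P-1, so the point is upgradient.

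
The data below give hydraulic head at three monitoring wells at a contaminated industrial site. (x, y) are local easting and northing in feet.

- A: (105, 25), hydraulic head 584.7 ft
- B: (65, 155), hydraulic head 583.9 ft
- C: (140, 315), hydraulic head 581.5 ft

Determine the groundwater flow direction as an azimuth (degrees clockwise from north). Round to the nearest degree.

Differences from A: to B (Δx, Δy, Δh) = (-40, 130, -0.8); to C = (35, 290, -3.2).
Determinant of the coordinate differences = (-40)·290 − 35·130 = -16150.
∂h/∂x = [(-0.8)·290 − (-3.2)·130] / -16150 = -0.01139
∂h/∂y = [(-40)·(-3.2) − 35·(-0.8)] / -16150 = -0.009659
Flow direction (−∇h) has components (+0.01139 E, +0.009659 N).
Azimuth = atan2(E, N) = atan2(+0.01139, +0.009659) = 49.7° ≈ 050°.

050°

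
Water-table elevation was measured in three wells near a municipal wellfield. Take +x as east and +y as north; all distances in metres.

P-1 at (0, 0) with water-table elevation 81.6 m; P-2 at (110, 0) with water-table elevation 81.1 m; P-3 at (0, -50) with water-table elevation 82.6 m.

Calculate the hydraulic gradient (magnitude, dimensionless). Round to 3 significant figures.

0.0205

∂h/∂x = (81.1 − 81.6) / (110 − 0) = -0.004545
∂h/∂y = (82.6 − 81.6) / (-50 − 0) = -0.02000
|∇h| = √(-0.004545² + -0.02000²) = 0.02051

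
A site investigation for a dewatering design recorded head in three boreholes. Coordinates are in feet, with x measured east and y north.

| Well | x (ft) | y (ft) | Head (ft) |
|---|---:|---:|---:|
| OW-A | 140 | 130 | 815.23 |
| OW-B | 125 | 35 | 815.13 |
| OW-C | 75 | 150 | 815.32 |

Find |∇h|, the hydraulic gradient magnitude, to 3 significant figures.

With h = a·x + b·y + c and OW-A as origin, the differences give:
  (-15)·a + (-95)·b = -0.10
  (-65)·a + 20·b = +0.09
Eliminate b (×20 and ×(-95), subtract): -6475·a = 6.550 → a = ∂h/∂x = -0.001012
Back-substitute: b = ∂h/∂y = +0.001212.
|∇h| = √(-0.001012² + 0.001212²) = 0.001579

0.00158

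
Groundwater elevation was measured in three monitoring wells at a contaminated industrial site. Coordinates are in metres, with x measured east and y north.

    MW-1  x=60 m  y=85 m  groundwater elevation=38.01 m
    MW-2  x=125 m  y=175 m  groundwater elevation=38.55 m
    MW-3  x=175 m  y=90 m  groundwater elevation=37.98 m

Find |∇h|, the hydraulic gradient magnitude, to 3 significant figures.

0.00641

Differences from MW-1: to MW-2 (Δx, Δy, Δh) = (65, 90, +0.54); to MW-3 = (115, 5, -0.03).
Solve a·Δx + b·Δy = Δh: det = 65·5 − 115·90 = -10025.
∂h/∂x = [(+0.54)·5 − (-0.03)·90] / -10025 = -0.0005387
∂h/∂y = [65·(-0.03) − 115·(+0.54)] / -10025 = +0.006389
|∇h| = √(-0.0005387² + 0.006389²) = 0.006412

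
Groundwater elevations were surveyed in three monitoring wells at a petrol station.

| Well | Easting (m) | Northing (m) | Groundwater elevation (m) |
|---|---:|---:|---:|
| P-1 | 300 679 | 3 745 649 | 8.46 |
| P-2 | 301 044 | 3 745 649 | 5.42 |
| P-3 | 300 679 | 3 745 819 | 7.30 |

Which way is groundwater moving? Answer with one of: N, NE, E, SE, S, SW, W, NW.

NE

∂h/∂x = (5.42 − 8.46) / (301044 − 300679) = -0.008329
∂h/∂y = (7.30 − 8.46) / (3745819 − 3745649) = -0.006824
Flow = −∇h = (+0.008329 east, +0.006824 north), which points northeast.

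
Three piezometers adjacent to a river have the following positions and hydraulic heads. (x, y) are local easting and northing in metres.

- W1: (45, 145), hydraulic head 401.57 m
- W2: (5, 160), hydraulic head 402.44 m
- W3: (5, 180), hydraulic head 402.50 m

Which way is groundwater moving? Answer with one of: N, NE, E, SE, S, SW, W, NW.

Differences from W1: to W2 (Δx, Δy, Δh) = (-40, 15, +0.87); to W3 = (-40, 35, +0.93).
Determinant of the coordinate differences = (-40)·35 − (-40)·15 = -800.
∂h/∂x = [(+0.87)·35 − (+0.93)·15] / -800 = -0.02063
∂h/∂y = [(-40)·(+0.93) − (-40)·(+0.87)] / -800 = +0.003000
Flow = −∇h = (+0.02063 east, -0.003000 north), which points east.

E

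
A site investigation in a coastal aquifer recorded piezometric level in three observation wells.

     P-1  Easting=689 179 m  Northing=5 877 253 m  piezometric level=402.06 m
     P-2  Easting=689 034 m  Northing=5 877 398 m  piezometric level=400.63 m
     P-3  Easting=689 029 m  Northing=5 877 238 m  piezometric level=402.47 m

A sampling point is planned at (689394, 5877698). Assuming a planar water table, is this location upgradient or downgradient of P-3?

downgradient

Taking P-1 as reference: P-2−P-1 = (-145, 145, -1.43); P-3−P-1 = (-150, -15, +0.41).
Solve a·Δx + b·Δy = Δh: det = (-145)·(-15) − (-150)·145 = 23925.
∂h/∂x = [(-1.43)·(-15) − (+0.41)·145] / 23925 = -0.001588
∂h/∂y = [(-145)·(+0.41) − (-150)·(-1.43)] / 23925 = -0.01145
Head at (689394, 5877698) = 402.06 + (-0.001588)·(215) + (-0.01145)·(445) = 396.62 m.
That is lower than the 402.47 m at P-3, so the point is downgradient.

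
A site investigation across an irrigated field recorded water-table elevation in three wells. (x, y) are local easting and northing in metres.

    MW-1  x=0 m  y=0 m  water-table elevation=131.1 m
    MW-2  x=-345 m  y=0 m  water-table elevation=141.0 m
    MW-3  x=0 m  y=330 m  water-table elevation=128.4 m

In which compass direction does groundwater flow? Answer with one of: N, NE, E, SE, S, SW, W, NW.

∂h/∂x = (141.0 − 131.1) / (-345 − 0) = -0.02870
∂h/∂y = (128.4 − 131.1) / (330 − 0) = -0.008182
Flow = −∇h = (+0.02870 east, +0.008182 north), which points east.

E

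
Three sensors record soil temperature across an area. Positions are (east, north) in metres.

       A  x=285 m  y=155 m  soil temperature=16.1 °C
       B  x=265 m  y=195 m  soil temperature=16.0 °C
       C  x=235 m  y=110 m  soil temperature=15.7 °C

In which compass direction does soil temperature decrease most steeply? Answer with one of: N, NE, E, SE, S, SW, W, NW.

With T = a·x + b·y + c and A as origin, the differences give:
  (-20)·a + 40·b = -0.1
  (-50)·a + (-45)·b = -0.4
Eliminate b (×(-45) and ×40, subtract): 2900·a = 20.50 → a = ∂T/∂x = +0.007069
Back-substitute: b = ∂T/∂y = +0.001034.
Steepest decrease is along −∇f = (-0.007069 E, -0.001034 N) → west.

W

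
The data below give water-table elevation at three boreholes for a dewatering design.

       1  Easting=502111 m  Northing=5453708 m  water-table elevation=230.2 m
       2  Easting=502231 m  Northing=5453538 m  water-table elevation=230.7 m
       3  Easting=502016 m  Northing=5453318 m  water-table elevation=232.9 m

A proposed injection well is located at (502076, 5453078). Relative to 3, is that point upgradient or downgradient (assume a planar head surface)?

upgradient

Three-point gradient (reference 1): Δ to 2 = (120, -170, +0.5), Δ to 3 = (-95, -390, +2.7).
∂h/∂x = -0.004194, ∂h/∂y = -0.005902 (det = -62950).
Head at (502076, 5453078) = 230.2 + (-0.004194)·(-35) + (-0.005902)·(-630) = 234.06 m.
That is higher than the 232.9 m at 3, so the point is upgradient.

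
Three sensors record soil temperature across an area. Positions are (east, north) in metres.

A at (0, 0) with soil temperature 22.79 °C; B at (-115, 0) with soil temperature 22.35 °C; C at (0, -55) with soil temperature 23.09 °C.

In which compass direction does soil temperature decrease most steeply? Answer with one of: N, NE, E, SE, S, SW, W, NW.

NW

∂T/∂x = (22.35 − 22.79) / (-115 − 0) = +0.003826
∂T/∂y = (23.09 − 22.79) / (-55 − 0) = -0.005455
Steepest decrease is along −∇f = (-0.003826 E, +0.005455 N) → northwest.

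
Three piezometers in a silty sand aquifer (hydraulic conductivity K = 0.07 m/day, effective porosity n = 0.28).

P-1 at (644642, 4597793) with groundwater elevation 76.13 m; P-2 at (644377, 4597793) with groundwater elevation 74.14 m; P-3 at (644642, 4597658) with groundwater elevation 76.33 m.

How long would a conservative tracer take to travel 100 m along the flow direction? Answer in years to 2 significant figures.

140 years

∂h/∂x = (74.14 − 76.13) / (644377 − 644642) = +0.007509
∂h/∂y = (76.33 − 76.13) / (4597658 − 4597793) = -0.001481
|∇h| = √(0.007509² + -0.001481²) = 0.007654
Seepage velocity v = K·i/n = 0.07 × 0.007654 / 0.28 = 0.001913 m/day.
t = 100 / 0.001913 = 5.227e+04 days = 143 years.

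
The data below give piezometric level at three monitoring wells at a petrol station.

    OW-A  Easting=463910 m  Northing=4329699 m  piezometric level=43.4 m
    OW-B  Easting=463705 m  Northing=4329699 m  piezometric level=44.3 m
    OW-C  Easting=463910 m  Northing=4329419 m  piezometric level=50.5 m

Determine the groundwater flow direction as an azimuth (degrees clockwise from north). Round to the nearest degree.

∂h/∂x = (44.3 − 43.4) / (463705 − 463910) = -0.004390
∂h/∂y = (50.5 − 43.4) / (4329419 − 4329699) = -0.02536
Flow direction (−∇h) has components (+0.004390 E, +0.02536 N).
Azimuth = atan2(E, N) = atan2(+0.004390, +0.02536) = 9.8° ≈ 010°.

010°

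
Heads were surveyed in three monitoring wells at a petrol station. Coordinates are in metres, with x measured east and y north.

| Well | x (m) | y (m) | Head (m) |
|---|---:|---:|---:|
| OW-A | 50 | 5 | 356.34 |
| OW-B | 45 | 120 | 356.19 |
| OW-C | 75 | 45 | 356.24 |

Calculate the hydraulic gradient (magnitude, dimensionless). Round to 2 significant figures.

Three-point gradient (reference OW-A): Δ to OW-B = (-5, 115, -0.15), Δ to OW-C = (25, 40, -0.10).
∂h/∂x = -0.001789, ∂h/∂y = -0.001382 (det = -3075).
|∇h| = √(-0.001789² + -0.001382²) = 0.002261

0.0023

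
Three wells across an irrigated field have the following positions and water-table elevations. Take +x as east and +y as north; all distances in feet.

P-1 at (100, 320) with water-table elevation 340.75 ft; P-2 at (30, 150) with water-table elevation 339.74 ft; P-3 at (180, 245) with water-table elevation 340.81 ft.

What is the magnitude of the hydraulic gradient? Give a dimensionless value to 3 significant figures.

Three-point gradient (reference P-1): Δ to P-2 = (-70, -170, -1.01), Δ to P-3 = (80, -75, +0.06).
∂h/∂x = +0.004560, ∂h/∂y = +0.004064 (det = 18850).
|∇h| = √(0.004560² + 0.004064²) = 0.006108

0.00611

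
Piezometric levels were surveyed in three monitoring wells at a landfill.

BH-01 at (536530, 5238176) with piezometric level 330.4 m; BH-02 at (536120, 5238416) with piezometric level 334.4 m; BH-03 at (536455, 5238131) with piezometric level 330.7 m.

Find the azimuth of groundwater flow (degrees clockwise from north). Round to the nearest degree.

Three-point gradient (reference BH-01): Δ to BH-02 = (-410, 240, +4.0), Δ to BH-03 = (-75, -45, +0.3).
∂h/∂x = -0.006914, ∂h/∂y = +0.004856 (det = 36450).
Flow direction (−∇h) has components (+0.006914 E, -0.004856 N).
Azimuth = atan2(E, N) = atan2(+0.006914, -0.004856) = 125.1° ≈ 125°.

125°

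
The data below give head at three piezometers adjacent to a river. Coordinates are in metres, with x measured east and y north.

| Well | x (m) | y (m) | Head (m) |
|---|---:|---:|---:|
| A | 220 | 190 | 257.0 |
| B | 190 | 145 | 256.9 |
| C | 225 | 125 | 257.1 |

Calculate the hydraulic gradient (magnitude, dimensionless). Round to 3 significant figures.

0.00519

With h = a·x + b·y + c and A as origin, the differences give:
  (-30)·a + (-45)·b = -0.1
  5·a + (-65)·b = +0.1
Eliminate b (×(-65) and ×(-45), subtract): 2175·a = 11.00 → a = ∂h/∂x = +0.005057
Back-substitute: b = ∂h/∂y = -0.001149.
|∇h| = √(0.005057² + -0.001149²) = 0.005186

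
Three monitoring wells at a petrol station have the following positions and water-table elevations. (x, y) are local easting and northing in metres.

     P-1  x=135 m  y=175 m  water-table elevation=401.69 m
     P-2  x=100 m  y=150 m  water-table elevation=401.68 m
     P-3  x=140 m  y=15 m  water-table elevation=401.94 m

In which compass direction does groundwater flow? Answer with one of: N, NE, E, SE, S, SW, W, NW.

Differences from P-1: to P-2 (Δx, Δy, Δh) = (-35, -25, -0.01); to P-3 = (5, -160, +0.25).
Determinant of the coordinate differences = (-35)·(-160) − 5·(-25) = 5725.
∂h/∂x = [(-0.01)·(-160) − (+0.25)·(-25)] / 5725 = +0.001371
∂h/∂y = [(-35)·(+0.25) − 5·(-0.01)] / 5725 = -0.001520
Flow = −∇h = (-0.001371 east, +0.001520 north), which points northwest.

NW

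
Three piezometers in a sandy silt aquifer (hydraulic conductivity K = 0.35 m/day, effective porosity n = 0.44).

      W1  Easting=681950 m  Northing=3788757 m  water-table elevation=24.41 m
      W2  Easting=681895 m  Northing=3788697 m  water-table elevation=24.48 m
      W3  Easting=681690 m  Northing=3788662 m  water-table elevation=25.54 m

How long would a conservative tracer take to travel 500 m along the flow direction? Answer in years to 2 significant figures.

With h = a·x + b·y + c and W1 as origin, the differences give:
  (-55)·a + (-60)·b = +0.07
  (-260)·a + (-95)·b = +1.13
Eliminate b (×(-95) and ×(-60), subtract): -10375·a = 61.150 → a = ∂h/∂x = -0.005894
Back-substitute: b = ∂h/∂y = +0.004236.
|∇h| = √(-0.005894² + 0.004236²) = 0.007258
Seepage velocity v = K·i/n = 0.35 × 0.007258 / 0.44 = 0.005773 m/day.
t = 500 / 0.005773 = 8.661e+04 days = 237 years.

240 years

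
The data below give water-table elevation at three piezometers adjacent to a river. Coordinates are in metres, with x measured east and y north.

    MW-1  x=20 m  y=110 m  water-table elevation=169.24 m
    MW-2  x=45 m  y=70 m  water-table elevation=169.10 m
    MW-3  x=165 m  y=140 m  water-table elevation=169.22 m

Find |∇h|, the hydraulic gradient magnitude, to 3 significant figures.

Three-point gradient (reference MW-1): Δ to MW-2 = (25, -40, -0.14), Δ to MW-3 = (145, 30, -0.02).
∂h/∂x = -0.0007634, ∂h/∂y = +0.003023 (det = 6550).
|∇h| = √(-0.0007634² + 0.003023²) = 0.003118

0.00312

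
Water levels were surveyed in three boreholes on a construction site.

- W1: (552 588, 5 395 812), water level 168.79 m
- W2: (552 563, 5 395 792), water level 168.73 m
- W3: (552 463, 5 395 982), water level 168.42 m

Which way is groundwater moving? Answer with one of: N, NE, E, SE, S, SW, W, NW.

W

Three-point gradient (reference W1): Δ to W2 = (-25, -20, -0.06), Δ to W3 = (-125, 170, -0.37).
∂h/∂x = +0.002607, ∂h/∂y = -0.0002593 (det = -6750).
Flow = −∇h = (-0.002607 east, +0.0002593 north), which points west.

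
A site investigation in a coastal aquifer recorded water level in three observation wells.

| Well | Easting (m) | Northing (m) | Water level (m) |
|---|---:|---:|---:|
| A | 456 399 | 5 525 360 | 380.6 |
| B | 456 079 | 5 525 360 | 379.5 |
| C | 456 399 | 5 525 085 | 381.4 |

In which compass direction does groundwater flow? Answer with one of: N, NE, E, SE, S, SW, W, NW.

NW

∂h/∂x = (379.5 − 380.6) / (456079 − 456399) = +0.003438
∂h/∂y = (381.4 − 380.6) / (5525085 − 5525360) = -0.002909
Flow = −∇h = (-0.003438 east, +0.002909 north), which points northwest.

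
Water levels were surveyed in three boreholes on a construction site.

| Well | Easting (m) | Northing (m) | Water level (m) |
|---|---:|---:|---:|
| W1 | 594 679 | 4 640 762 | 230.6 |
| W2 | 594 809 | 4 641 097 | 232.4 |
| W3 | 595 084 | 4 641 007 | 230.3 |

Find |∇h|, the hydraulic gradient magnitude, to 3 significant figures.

0.00905

Differences from W1: to W2 (Δx, Δy, Δh) = (130, 335, +1.8); to W3 = (405, 245, -0.3).
Determinant of the coordinate differences = 130·245 − 405·335 = -103825.
∂h/∂x = [(+1.8)·245 − (-0.3)·335] / -103825 = -0.005216
∂h/∂y = [130·(-0.3) − 405·(+1.8)] / -103825 = +0.007397
|∇h| = √(-0.005216² + 0.007397²) = 0.009051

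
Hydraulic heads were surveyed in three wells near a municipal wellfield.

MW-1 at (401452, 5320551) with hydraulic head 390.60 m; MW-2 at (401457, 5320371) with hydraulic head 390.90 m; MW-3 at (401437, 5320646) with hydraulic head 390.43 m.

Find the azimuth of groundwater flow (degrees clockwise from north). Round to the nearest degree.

330°

Taking MW-1 as reference: MW-2−MW-1 = (5, -180, +0.30); MW-3−MW-1 = (-15, 95, -0.17).
Determinant of the coordinate differences = 5·95 − (-15)·(-180) = -2225.
∂h/∂x = [(+0.30)·95 − (-0.17)·(-180)] / -2225 = +0.0009438
∂h/∂y = [5·(-0.17) − (-15)·(+0.30)] / -2225 = -0.001640
Flow direction (−∇h) has components (-0.0009438 E, +0.001640 N).
Azimuth = atan2(E, N) = atan2(-0.0009438, +0.001640) = 330.1° ≈ 330°.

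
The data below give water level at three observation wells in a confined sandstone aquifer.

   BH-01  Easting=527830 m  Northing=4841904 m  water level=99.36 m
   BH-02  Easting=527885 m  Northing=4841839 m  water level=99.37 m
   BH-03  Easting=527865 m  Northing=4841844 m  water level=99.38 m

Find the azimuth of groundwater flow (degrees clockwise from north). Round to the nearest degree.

Differences from BH-01: to BH-02 (Δx, Δy, Δh) = (55, -65, +0.01); to BH-03 = (35, -60, +0.02).
Solve a·Δx + b·Δy = Δh: det = 55·(-60) − 35·(-65) = -1025.
∂h/∂x = [(+0.01)·(-60) − (+0.02)·(-65)] / -1025 = -0.0006829
∂h/∂y = [55·(+0.02) − 35·(+0.01)] / -1025 = -0.0007317
Flow direction (−∇h) has components (+0.0006829 E, +0.0007317 N).
Azimuth = atan2(E, N) = atan2(+0.0006829, +0.0007317) = 43.0° ≈ 043°.

043°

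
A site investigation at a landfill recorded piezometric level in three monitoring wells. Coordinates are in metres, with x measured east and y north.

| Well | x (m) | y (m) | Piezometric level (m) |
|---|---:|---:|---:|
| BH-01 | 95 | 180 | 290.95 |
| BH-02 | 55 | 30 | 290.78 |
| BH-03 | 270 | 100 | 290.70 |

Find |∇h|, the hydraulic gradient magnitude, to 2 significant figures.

Three-point gradient (reference BH-01): Δ to BH-02 = (-40, -150, -0.17), Δ to BH-03 = (175, -80, -0.25).
∂h/∂x = -0.0008115, ∂h/∂y = +0.001350 (det = 29450).
|∇h| = √(-0.0008115² + 0.001350²) = 0.001575

0.0016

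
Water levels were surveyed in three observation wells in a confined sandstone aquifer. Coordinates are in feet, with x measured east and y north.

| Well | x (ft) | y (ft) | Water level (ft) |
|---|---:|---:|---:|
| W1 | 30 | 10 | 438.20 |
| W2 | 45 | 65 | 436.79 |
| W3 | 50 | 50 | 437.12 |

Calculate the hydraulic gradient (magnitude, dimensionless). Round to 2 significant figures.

Taking W1 as reference: W2−W1 = (15, 55, -1.41); W3−W1 = (20, 40, -1.08).
Determinant of the coordinate differences = 15·40 − 20·55 = -500.
∂h/∂x = [(-1.41)·40 − (-1.08)·55] / -500 = -0.006000
∂h/∂y = [15·(-1.08) − 20·(-1.41)] / -500 = -0.02400
|∇h| = √(-0.006000² + -0.02400²) = 0.02474

0.025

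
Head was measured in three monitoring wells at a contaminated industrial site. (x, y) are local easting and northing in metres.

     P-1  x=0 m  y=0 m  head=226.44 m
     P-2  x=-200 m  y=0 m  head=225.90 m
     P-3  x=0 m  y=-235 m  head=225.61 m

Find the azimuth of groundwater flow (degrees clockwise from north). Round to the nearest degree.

∂h/∂x = (225.90 − 226.44) / (-200 − 0) = +0.002700
∂h/∂y = (225.61 − 226.44) / (-235 − 0) = +0.003532
Flow direction (−∇h) has components (-0.002700 E, -0.003532 N).
Azimuth = atan2(E, N) = atan2(-0.002700, -0.003532) = 217.4° ≈ 217°.

217°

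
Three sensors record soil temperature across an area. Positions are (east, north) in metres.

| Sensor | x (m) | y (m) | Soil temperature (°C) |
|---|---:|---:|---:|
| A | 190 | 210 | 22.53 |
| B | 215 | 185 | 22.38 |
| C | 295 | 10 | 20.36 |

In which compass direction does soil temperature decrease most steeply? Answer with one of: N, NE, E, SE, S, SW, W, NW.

With T = a·x + b·y + c and A as origin, the differences give:
  25·a + (-25)·b = -0.15
  105·a + (-200)·b = -2.17
Eliminate b (×(-200) and ×(-25), subtract): -2375·a = -24.250 → a = ∂T/∂x = +0.01021
Back-substitute: b = ∂T/∂y = +0.01621.
Steepest decrease is along −∇f = (-0.01021 E, -0.01621 N) → southwest.

SW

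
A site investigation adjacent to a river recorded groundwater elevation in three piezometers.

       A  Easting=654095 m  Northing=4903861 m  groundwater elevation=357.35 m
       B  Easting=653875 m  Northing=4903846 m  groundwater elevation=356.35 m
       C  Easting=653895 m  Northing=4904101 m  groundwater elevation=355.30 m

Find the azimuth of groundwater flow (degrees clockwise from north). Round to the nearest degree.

313°

Differences from A: to B (Δx, Δy, Δh) = (-220, -15, -1.00); to C = (-200, 240, -2.05).
Solve a·Δx + b·Δy = Δh: det = (-220)·240 − (-200)·(-15) = -55800.
∂h/∂x = [(-1.00)·240 − (-2.05)·(-15)] / -55800 = +0.004852
∂h/∂y = [(-220)·(-2.05) − (-200)·(-1.00)] / -55800 = -0.004498
Flow direction (−∇h) has components (-0.004852 E, +0.004498 N).
Azimuth = atan2(E, N) = atan2(-0.004852, +0.004498) = 312.8° ≈ 313°.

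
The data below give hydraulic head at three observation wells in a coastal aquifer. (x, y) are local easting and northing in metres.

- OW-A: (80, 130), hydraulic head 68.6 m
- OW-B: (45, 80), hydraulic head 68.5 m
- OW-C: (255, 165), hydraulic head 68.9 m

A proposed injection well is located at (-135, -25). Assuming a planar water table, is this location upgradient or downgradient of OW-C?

downgradient

Taking OW-A as reference: OW-B−OW-A = (-35, -50, -0.1); OW-C−OW-A = (175, 35, +0.3).
Solve a·Δx + b·Δy = Δh: det = (-35)·35 − 175·(-50) = 7525.
∂h/∂x = [(-0.1)·35 − (+0.3)·(-50)] / 7525 = +0.001528
∂h/∂y = [(-35)·(+0.3) − 175·(-0.1)] / 7525 = +0.0009302
Head at (-135, -25) = 68.6 + (+0.001528)·(-215) + (+0.0009302)·(-155) = 68.13 m.
That is lower than the 68.9 m at OW-C, so the point is downgradient.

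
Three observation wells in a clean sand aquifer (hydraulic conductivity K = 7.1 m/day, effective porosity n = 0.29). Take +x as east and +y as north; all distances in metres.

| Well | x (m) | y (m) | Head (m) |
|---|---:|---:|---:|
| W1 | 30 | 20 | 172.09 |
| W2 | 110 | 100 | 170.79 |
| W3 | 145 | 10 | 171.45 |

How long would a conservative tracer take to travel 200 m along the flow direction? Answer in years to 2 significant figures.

With h = a·x + b·y + c and W1 as origin, the differences give:
  80·a + 80·b = -1.30
  115·a + (-10)·b = -0.64
Eliminate b (×(-10) and ×80, subtract): -10000·a = 64.200 → a = ∂h/∂x = -0.006420
Back-substitute: b = ∂h/∂y = -0.009830.
|∇h| = √(-0.006420² + -0.009830²) = 0.01174
Seepage velocity v = K·i/n = 7.1 × 0.01174 / 0.29 = 0.2874 m/day.
t = 200 / 0.2874 = 695.9 days = 1.91 years.

1.9 years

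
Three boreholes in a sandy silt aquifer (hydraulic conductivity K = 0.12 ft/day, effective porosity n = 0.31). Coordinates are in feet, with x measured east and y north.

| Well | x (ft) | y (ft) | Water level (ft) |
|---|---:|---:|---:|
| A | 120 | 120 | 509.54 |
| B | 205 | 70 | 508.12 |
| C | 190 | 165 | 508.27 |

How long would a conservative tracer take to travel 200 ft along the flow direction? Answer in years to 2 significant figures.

Three-point gradient (reference A): Δ to B = (85, -50, -1.42), Δ to C = (70, 45, -1.27).
∂h/∂x = -0.01739, ∂h/∂y = -0.001167 (det = 7325).
|∇h| = √(-0.01739² + -0.001167²) = 0.01743
Seepage velocity v = K·i/n = 0.12 × 0.01743 / 0.31 = 0.006747 ft/day.
t = 200 / 0.006747 = 2.964e+04 days = 81.1 years.

81 years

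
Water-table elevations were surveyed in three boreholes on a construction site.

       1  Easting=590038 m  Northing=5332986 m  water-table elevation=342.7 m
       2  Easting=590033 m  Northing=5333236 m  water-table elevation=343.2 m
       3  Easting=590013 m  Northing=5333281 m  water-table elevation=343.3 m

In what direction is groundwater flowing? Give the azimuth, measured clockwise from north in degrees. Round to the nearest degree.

Three-point gradient (reference 1): Δ to 2 = (-5, 250, +0.5), Δ to 3 = (-25, 295, +0.6).
∂h/∂x = -0.0005236, ∂h/∂y = +0.001990 (det = 4775).
Flow direction (−∇h) has components (+0.0005236 E, -0.001990 N).
Azimuth = atan2(E, N) = atan2(+0.0005236, -0.001990) = 165.3° ≈ 165°.

165°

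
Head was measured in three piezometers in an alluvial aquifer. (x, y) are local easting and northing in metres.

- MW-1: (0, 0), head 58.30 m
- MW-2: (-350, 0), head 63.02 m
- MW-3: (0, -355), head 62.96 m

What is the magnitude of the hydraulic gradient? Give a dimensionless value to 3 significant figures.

0.0188

∂h/∂x = (63.02 − 58.30) / (-350 − 0) = -0.01349
∂h/∂y = (62.96 − 58.30) / (-355 − 0) = -0.01313
|∇h| = √(-0.01349² + -0.01313²) = 0.01882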